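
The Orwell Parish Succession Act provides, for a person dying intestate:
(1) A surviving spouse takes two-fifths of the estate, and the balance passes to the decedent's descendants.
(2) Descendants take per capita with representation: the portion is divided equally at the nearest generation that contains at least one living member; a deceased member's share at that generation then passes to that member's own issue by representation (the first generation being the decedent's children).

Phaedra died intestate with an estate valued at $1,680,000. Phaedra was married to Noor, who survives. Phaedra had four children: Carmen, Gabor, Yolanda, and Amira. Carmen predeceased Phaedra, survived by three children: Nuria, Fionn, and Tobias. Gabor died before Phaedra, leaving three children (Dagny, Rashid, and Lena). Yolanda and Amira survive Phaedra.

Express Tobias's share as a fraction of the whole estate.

Noor takes two-fifths of $1,680,000 = $672,000. The remaining $1,008,000 passes to the descendants.
The descendants' portion ($1,008,000) is divided into 4 shares of $252,000: Yolanda and Amira each take $252,000; Carmen's $252,000 share passes to Carmen's issue; Gabor's $252,000 share passes to Gabor's issue.
Carmen's share ($252,000) is divided into 3 shares of $84,000: Nuria, Fionn, and Tobias each take $84,000.
Gabor's share ($252,000) is divided into 3 shares of $84,000: Dagny, Rashid, and Lena each take $84,000.

Tobias receives 1/20 of the estate.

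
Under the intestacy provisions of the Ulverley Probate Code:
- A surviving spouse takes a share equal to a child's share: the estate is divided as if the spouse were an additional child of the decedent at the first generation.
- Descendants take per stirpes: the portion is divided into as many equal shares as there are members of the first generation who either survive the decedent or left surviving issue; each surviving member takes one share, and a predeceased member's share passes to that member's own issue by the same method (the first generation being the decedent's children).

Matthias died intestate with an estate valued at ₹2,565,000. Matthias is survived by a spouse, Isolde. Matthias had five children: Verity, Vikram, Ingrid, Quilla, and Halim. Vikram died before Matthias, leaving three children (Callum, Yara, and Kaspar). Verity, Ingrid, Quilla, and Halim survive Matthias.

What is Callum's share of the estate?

The spouse counts as an additional share at the children's level, so there are 6 primary shares of ₹427,500. Isolde takes one such share (₹427,500).
The children's combined portion (₹2,137,500) is divided into 5 shares of ₹427,500: Verity, Ingrid, Quilla, and Halim each take ₹427,500; Vikram's ₹427,500 share passes to Vikram's issue.
Vikram's share (₹427,500) is divided into 3 shares of ₹142,500: Callum, Yara, and Kaspar each take ₹142,500.

Callum receives ₹142,500.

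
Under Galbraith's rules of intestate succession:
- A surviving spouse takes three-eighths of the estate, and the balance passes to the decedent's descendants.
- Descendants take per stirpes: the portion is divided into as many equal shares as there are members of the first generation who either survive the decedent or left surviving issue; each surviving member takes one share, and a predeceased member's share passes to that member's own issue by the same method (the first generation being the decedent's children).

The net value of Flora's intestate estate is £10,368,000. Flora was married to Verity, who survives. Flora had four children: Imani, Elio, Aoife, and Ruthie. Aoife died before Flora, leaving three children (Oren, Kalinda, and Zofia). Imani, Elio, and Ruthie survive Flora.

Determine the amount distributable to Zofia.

Zofia receives £540,000.

Verity takes three-eighths of £10,368,000 = £3,888,000. The remaining £6,480,000 passes to the descendants.
The descendants' portion (£6,480,000) is divided into 4 shares of £1,620,000: Imani, Elio, and Ruthie each take £1,620,000; Aoife's £1,620,000 share passes to Aoife's issue.
Aoife's share (£1,620,000) is divided into 3 shares of £540,000: Oren, Kalinda, and Zofia each take £540,000.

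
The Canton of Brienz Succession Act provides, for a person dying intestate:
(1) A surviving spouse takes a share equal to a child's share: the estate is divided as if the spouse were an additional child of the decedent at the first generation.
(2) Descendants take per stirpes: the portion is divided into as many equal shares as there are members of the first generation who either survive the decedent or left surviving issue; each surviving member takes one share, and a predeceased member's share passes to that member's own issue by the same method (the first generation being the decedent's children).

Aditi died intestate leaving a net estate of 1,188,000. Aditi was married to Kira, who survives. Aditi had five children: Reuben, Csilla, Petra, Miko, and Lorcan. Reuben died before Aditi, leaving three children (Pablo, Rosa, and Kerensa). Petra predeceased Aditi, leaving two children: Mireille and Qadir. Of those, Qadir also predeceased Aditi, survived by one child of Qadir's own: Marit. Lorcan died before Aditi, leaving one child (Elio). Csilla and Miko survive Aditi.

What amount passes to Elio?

The spouse counts as an additional share at the children's level, so there are 6 primary shares of 198,000. Kira takes one such share (198,000).
The children's combined portion (990,000) is divided into 5 shares of 198,000: Csilla and Miko each take 198,000; Reuben's 198,000 share passes to Reuben's issue; Petra's 198,000 share passes to Petra's issue; Lorcan's 198,000 share passes to Lorcan's issue.
Reuben's share (198,000) is divided into 3 shares of 66,000: Pablo, Rosa, and Kerensa each take 66,000.
Petra's share (198,000) is divided into 2 shares of 99,000: Mireille takes 99,000; Qadir's 99,000 share passes to Qadir's issue.
Qadir's share (99,000) passes entirely to Marit.
Lorcan's share (198,000) passes entirely to Elio.

Elio receives 198,000.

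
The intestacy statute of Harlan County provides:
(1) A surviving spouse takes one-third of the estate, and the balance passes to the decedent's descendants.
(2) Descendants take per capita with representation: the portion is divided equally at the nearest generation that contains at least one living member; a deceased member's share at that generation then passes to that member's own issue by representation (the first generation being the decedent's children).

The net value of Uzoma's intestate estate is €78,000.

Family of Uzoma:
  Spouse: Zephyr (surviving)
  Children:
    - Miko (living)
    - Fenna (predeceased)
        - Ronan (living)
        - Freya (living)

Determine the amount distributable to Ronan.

Ronan receives €13,000.

Zephyr takes one-third of €78,000 = €26,000. The remaining €52,000 passes to the descendants.
The descendants' portion (€52,000) is divided into 2 shares of €26,000: Miko takes €26,000; Fenna's €26,000 share passes to Fenna's issue.
Fenna's share (€26,000) is divided into 2 shares of €13,000: Ronan and Freya each take €13,000.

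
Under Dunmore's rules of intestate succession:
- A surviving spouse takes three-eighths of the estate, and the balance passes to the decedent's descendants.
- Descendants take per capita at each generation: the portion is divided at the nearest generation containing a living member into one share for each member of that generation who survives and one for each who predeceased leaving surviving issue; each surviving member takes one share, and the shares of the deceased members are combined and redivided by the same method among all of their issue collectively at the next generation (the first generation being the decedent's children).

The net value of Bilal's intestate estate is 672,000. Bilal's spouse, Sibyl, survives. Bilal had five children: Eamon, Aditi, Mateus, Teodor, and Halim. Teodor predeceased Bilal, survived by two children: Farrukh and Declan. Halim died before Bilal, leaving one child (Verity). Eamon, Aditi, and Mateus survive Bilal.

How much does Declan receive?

Declan receives 56,000.

Sibyl takes three-eighths of 672,000 = 252,000. The remaining 420,000 passes to the descendants.
The descendants' portion (420,000) is divided at the children's generation into 5 shares of 84,000. Eamon, Aditi, and Mateus each take 84,000. The 2 shares of the deceased (Teodor and Halim) are combined into a pool of 168,000.
That pool (168,000) is divided at the grandchildren's generation equally among Farrukh, Declan, and Verity: 56,000 each.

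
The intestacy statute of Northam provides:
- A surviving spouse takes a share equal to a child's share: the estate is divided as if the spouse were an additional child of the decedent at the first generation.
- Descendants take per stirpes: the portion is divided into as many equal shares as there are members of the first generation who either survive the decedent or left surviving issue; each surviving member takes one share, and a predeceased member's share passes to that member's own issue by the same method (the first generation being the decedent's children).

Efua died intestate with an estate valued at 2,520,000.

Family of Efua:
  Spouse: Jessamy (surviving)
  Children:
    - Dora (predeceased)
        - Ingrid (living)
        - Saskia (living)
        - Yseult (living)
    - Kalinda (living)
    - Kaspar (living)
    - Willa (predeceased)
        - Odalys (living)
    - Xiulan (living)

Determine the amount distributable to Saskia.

The spouse counts as an additional share at the children's level, so there are 6 primary shares of 420,000. Jessamy takes one such share (420,000).
The children's combined portion (2,100,000) is divided into 5 shares of 420,000: Kalinda, Kaspar, and Xiulan each take 420,000; Dora's 420,000 share passes to Dora's issue; Willa's 420,000 share passes to Willa's issue.
Dora's share (420,000) is divided into 3 shares of 140,000: Ingrid, Saskia, and Yseult each take 140,000.
Willa's share (420,000) passes entirely to Odalys.

Saskia receives 140,000.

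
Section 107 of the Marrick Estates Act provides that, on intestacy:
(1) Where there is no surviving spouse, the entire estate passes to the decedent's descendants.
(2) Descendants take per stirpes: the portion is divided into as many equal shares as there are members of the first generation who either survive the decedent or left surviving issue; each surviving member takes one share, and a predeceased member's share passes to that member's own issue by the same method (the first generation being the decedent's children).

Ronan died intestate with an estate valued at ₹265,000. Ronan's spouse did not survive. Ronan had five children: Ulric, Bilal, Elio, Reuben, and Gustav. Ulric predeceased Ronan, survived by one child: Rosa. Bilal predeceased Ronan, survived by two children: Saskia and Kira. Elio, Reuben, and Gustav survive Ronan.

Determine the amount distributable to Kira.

The entire ₹265,000 passes to the descendants.
That amount (₹265,000) is divided into 5 shares of ₹53,000: Elio, Reuben, and Gustav each take ₹53,000; Ulric's ₹53,000 share passes to Ulric's issue; Bilal's ₹53,000 share passes to Bilal's issue.
Ulric's share (₹53,000) passes entirely to Rosa.
Bilal's share (₹53,000) is divided into 2 shares of ₹26,500: Saskia and Kira each take ₹26,500.

Kira receives ₹26,500.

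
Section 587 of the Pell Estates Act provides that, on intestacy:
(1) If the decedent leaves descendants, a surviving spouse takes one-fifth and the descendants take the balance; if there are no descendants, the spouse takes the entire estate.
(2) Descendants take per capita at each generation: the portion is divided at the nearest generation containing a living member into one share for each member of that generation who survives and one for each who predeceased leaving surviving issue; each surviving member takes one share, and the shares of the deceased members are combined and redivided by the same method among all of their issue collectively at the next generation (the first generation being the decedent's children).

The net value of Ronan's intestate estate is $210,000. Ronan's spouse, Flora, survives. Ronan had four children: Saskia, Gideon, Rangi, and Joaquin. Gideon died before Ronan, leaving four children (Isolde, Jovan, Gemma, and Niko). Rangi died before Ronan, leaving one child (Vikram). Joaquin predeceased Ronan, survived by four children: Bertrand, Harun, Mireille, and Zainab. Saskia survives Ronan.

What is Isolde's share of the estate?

Flora takes one-fifth of $210,000 = $42,000. The remaining $168,000 passes to the descendants.
The descendants' portion ($168,000) is divided at the children's generation into 4 shares of $42,000. Saskia takes $42,000. The 3 shares of the deceased (Gideon, Rangi, and Joaquin) are combined into a pool of $126,000.
That pool ($126,000) is divided at the grandchildren's generation equally among Isolde, Jovan, Gemma, Niko, Vikram, Bertrand, Harun, Mireille, and Zainab: $14,000 each.

Isolde receives $14,000.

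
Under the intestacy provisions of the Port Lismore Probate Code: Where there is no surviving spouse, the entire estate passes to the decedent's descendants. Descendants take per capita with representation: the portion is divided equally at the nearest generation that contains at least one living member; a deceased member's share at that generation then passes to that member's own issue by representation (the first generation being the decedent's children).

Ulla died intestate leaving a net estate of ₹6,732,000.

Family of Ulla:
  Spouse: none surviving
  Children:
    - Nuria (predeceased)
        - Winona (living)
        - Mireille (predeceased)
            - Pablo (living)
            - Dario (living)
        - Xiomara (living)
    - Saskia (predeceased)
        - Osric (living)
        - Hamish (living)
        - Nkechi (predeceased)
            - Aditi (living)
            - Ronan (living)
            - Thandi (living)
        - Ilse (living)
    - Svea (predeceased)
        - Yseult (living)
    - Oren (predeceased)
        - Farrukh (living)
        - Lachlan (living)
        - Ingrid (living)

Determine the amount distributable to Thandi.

Thandi receives ₹204,000.

The entire ₹6,732,000 passes to the descendants.
No child survives, so the initial division is made at the grandchildren's generation.
That amount (₹6,732,000) is divided into 11 shares of ₹612,000: Winona, Xiomara, Osric, Hamish, Ilse, Yseult, Farrukh, Lachlan, and Ingrid each take ₹612,000; Mireille's ₹612,000 share passes to Mireille's issue; Nkechi's ₹612,000 share passes to Nkechi's issue.
Mireille's share (₹612,000) is divided into 2 shares of ₹306,000: Pablo and Dario each take ₹306,000.
Nkechi's share (₹612,000) is divided into 3 shares of ₹204,000: Aditi, Ronan, and Thandi each take ₹204,000.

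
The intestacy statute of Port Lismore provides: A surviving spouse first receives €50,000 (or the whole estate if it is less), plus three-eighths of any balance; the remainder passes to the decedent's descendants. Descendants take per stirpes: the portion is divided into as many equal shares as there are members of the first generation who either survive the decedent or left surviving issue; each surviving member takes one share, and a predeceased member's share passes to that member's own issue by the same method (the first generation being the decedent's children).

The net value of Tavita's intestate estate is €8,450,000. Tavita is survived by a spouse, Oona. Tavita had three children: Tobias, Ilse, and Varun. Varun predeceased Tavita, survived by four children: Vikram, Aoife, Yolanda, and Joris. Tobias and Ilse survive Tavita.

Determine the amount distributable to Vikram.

Vikram receives €437,500.

Oona first takes €50,000, leaving a balance of €8,400,000. Oona then takes three-eighths of the balance (€3,150,000), for a total of €3,200,000. The remaining €5,250,000 passes to the descendants.
The descendants' portion (€5,250,000) is divided into 3 shares of €1,750,000: Tobias and Ilse each take €1,750,000; Varun's €1,750,000 share passes to Varun's issue.
Varun's share (€1,750,000) is divided into 4 shares of €437,500: Vikram, Aoife, Yolanda, and Joris each take €437,500.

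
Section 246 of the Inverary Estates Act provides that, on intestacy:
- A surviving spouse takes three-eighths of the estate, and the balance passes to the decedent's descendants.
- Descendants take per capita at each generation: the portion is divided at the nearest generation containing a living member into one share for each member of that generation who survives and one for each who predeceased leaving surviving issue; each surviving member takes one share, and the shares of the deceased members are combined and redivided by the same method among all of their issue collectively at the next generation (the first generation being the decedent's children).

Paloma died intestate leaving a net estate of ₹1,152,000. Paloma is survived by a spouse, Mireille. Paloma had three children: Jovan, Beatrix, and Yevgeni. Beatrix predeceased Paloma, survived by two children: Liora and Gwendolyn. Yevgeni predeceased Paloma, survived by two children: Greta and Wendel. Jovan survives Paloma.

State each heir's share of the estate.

Mireille: ₹432,000; Jovan: ₹240,000; Liora: ₹120,000; Gwendolyn: ₹120,000; Greta: ₹120,000; Wendel: ₹120,000

Mireille takes three-eighths of ₹1,152,000 = ₹432,000. The remaining ₹720,000 passes to the descendants.
The descendants' portion (₹720,000) is divided at the children's generation into 3 shares of ₹240,000. Jovan takes ₹240,000. The 2 shares of the deceased (Beatrix and Yevgeni) are combined into a pool of ₹480,000.
That pool (₹480,000) is divided at the grandchildren's generation equally among Liora, Gwendolyn, Greta, and Wendel: ₹120,000 each.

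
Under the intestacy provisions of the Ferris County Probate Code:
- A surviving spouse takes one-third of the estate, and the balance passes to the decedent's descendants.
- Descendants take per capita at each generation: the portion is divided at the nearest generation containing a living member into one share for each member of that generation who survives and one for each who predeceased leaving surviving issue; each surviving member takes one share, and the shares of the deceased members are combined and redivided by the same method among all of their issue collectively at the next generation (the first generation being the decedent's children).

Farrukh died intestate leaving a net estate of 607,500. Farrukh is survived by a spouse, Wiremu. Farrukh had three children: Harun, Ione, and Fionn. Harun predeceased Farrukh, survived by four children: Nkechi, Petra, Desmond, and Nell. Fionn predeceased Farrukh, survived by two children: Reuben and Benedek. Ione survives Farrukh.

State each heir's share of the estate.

Wiremu takes one-third of 607,500 = 202,500. The remaining 405,000 passes to the descendants.
The descendants' portion (405,000) is divided at the children's generation into 3 shares of 135,000. Ione takes 135,000. The 2 shares of the deceased (Harun and Fionn) are combined into a pool of 270,000.
That pool (270,000) is divided at the grandchildren's generation equally among Nkechi, Petra, Desmond, Nell, Reuben, and Benedek: 45,000 each.

Wiremu: 202,500; Nkechi: 45,000; Petra: 45,000; Desmond: 45,000; Nell: 45,000; Ione: 135,000; Reuben: 45,000; Benedek: 45,000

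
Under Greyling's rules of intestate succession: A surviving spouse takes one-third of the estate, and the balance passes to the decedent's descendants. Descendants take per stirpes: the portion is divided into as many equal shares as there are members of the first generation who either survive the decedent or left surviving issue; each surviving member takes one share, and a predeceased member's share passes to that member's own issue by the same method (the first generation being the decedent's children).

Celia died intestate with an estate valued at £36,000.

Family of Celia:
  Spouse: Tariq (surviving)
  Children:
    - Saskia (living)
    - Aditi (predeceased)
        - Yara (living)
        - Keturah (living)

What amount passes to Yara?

Tariq takes one-third of £36,000 = £12,000. The remaining £24,000 passes to the descendants.
The descendants' portion (£24,000) is divided into 2 shares of £12,000: Saskia takes £12,000; Aditi's £12,000 share passes to Aditi's issue.
Aditi's share (£12,000) is divided into 2 shares of £6,000: Yara and Keturah each take £6,000.

Yara receives £6,000.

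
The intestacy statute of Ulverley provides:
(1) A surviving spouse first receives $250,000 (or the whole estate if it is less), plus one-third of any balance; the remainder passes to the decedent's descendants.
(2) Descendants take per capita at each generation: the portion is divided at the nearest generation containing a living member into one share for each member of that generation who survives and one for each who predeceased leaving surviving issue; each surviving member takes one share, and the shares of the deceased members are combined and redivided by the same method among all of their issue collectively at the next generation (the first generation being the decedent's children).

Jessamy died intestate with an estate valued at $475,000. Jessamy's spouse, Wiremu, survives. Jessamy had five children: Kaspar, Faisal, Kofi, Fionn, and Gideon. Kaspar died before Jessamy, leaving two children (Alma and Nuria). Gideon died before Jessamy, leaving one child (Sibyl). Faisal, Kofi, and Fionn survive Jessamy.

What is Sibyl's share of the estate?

Wiremu first takes $250,000, leaving a balance of $225,000. Wiremu then takes one-third of the balance ($75,000), for a total of $325,000. The remaining $150,000 passes to the descendants.
The descendants' portion ($150,000) is divided at the children's generation into 5 shares of $30,000. Faisal, Kofi, and Fionn each take $30,000. The 2 shares of the deceased (Kaspar and Gideon) are combined into a pool of $60,000.
That pool ($60,000) is divided at the grandchildren's generation equally among Alma, Nuria, and Sibyl: $20,000 each.

Sibyl receives $20,000.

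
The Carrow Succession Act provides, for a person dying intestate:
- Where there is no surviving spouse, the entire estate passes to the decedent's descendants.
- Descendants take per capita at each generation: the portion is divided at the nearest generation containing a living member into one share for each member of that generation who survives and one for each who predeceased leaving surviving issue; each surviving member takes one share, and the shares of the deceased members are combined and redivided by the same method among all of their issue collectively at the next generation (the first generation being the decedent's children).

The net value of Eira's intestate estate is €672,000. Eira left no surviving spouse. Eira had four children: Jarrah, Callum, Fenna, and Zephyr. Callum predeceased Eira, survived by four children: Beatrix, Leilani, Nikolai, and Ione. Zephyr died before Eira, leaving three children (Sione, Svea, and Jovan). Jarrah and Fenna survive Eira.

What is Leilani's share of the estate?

Leilani receives €48,000.

The entire €672,000 passes to the descendants.
That amount (€672,000) is divided at the children's generation into 4 shares of €168,000. Jarrah and Fenna each take €168,000. The 2 shares of the deceased (Callum and Zephyr) are combined into a pool of €336,000.
That pool (€336,000) is divided at the grandchildren's generation equally among Beatrix, Leilani, Nikolai, Ione, Sione, Svea, and Jovan: €48,000 each.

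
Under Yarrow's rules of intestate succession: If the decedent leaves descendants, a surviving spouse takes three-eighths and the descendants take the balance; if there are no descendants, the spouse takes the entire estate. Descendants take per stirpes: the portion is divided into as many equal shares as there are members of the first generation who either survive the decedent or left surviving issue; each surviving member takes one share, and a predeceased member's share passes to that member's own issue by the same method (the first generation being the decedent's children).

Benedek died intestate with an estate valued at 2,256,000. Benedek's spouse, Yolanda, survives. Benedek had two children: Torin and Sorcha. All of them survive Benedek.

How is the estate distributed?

Yolanda takes three-eighths of 2,256,000 = 846,000. The remaining 1,410,000 passes to the descendants.
The descendants' portion (1,410,000) is divided into 2 shares of 705,000: Torin and Sorcha each take 705,000.

Yolanda: 846,000; Torin: 705,000; Sorcha: 705,000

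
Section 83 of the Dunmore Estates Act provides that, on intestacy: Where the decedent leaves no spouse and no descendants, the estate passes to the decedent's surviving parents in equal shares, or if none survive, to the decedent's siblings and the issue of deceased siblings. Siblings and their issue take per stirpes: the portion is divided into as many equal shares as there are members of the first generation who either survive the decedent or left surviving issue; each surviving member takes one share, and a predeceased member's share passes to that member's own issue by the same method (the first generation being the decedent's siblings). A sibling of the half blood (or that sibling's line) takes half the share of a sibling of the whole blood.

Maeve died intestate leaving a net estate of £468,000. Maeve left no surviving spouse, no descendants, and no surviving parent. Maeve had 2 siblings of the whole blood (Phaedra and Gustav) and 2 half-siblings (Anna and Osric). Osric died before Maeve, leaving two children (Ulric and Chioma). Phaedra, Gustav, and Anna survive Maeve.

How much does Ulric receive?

The entire £468,000 passes to the siblings and their issue.
Counting each half-blood sibling's line as half a unit, there are 3 units in £468,000, so one unit is £156,000. Whole-blood lines (Phaedra and Gustav) take £156,000 each; half-blood lines (Anna and Osric) take £78,000 each.
Osric's share (£78,000) is divided into 2 shares of £39,000: Ulric and Chioma each take £39,000.

Ulric receives £39,000.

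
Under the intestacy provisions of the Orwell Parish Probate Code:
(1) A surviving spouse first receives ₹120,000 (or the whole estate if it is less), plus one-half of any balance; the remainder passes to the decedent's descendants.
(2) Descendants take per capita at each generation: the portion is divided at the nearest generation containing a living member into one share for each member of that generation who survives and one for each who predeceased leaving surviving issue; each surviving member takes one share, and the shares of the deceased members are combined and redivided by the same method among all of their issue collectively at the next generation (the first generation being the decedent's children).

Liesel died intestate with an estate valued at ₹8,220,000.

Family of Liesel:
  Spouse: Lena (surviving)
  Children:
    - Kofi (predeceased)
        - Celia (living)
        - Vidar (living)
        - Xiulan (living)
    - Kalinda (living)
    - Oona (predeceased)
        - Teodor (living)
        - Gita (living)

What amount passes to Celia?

Celia receives ₹540,000.

Lena first takes ₹120,000, leaving a balance of ₹8,100,000. Lena then takes one-half of the balance (₹4,050,000), for a total of ₹4,170,000. The remaining ₹4,050,000 passes to the descendants.
The descendants' portion (₹4,050,000) is divided at the children's generation into 3 shares of ₹1,350,000. Kalinda takes ₹1,350,000. The 2 shares of the deceased (Kofi and Oona) are combined into a pool of ₹2,700,000.
That pool (₹2,700,000) is divided at the grandchildren's generation equally among Celia, Vidar, Xiulan, Teodor, and Gita: ₹540,000 each.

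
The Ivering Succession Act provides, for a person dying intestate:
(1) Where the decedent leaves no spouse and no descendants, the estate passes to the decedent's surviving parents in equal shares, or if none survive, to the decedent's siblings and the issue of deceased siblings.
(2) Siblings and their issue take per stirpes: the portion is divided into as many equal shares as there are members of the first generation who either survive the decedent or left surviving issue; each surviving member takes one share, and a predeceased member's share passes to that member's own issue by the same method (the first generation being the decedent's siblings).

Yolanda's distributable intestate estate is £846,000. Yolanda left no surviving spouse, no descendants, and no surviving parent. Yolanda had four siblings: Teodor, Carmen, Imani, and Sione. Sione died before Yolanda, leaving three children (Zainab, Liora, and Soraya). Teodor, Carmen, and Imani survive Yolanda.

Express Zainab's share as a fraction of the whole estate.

Zainab receives 1/12 of the estate.

The entire £846,000 passes to the siblings and their issue.
That amount (£846,000) is divided into 4 shares of £211,500: Teodor, Carmen, and Imani each take £211,500; Sione's £211,500 share passes to Sione's issue.
Sione's share (£211,500) is divided into 3 shares of £70,500: Zainab, Liora, and Soraya each take £70,500.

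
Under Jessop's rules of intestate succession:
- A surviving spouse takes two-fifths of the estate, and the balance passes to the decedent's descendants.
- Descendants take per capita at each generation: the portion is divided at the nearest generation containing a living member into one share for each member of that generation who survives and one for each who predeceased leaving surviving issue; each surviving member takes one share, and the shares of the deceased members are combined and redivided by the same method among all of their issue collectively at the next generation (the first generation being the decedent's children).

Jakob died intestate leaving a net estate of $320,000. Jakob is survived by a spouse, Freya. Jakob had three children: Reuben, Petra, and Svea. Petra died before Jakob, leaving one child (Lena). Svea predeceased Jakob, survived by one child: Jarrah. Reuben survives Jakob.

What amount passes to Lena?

Lena receives $64,000.

Freya takes two-fifths of $320,000 = $128,000. The remaining $192,000 passes to the descendants.
The descendants' portion ($192,000) is divided at the children's generation into 3 shares of $64,000. Reuben takes $64,000. The 2 shares of the deceased (Petra and Svea) are combined into a pool of $128,000.
That pool ($128,000) is divided at the grandchildren's generation equally among Lena and Jarrah: $64,000 each.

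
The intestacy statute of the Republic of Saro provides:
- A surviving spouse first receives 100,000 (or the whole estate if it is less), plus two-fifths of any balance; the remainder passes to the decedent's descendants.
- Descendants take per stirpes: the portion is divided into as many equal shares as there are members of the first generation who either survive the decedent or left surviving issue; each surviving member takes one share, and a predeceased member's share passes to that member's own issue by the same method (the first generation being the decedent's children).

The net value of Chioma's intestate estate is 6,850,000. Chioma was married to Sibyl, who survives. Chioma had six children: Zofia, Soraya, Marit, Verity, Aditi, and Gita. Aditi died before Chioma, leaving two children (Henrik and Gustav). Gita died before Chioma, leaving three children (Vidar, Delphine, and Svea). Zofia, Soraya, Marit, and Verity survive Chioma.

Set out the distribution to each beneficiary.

Sibyl first takes 100,000, leaving a balance of 6,750,000. Sibyl then takes two-fifths of the balance (2,700,000), for a total of 2,800,000. The remaining 4,050,000 passes to the descendants.
The descendants' portion (4,050,000) is divided into 6 shares of 675,000: Zofia, Soraya, Marit, and Verity each take 675,000; Aditi's 675,000 share passes to Aditi's issue; Gita's 675,000 share passes to Gita's issue.
Aditi's share (675,000) is divided into 2 shares of 337,500: Henrik and Gustav each take 337,500.
Gita's share (675,000) is divided into 3 shares of 225,000: Vidar, Delphine, and Svea each take 225,000.

Sibyl: 2,800,000; Zofia: 675,000; Soraya: 675,000; Marit: 675,000; Verity: 675,000; Henrik: 337,500; Gustav: 337,500; Vidar: 225,000; Delphine: 225,000; Svea: 225,000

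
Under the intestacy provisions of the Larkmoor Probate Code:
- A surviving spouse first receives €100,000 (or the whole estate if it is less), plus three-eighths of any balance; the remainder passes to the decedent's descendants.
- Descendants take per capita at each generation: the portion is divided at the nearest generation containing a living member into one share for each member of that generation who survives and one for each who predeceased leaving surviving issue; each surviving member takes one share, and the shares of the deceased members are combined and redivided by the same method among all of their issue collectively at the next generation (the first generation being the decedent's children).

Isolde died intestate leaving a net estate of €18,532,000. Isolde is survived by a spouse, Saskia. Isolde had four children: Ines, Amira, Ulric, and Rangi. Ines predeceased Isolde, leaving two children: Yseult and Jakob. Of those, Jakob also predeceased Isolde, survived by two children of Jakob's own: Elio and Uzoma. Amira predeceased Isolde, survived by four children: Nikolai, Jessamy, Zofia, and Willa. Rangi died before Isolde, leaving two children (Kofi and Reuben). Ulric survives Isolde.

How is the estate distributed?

Saskia first takes €100,000, leaving a balance of €18,432,000. Saskia then takes three-eighths of the balance (€6,912,000), for a total of €7,012,000. The remaining €11,520,000 passes to the descendants.
The descendants' portion (€11,520,000) is divided at the children's generation into 4 shares of €2,880,000. Ulric takes €2,880,000. The 3 shares of the deceased (Ines, Amira, and Rangi) are combined into a pool of €8,640,000.
That pool (€8,640,000) is divided at the grandchildren's generation into 8 shares of €1,080,000. Yseult, Nikolai, Jessamy, Zofia, Willa, Kofi, and Reuben each take €1,080,000. The remaining share for the deceased Jakob (€1,080,000) is carried to the next generation.
That pool (€1,080,000) is divided at the great-grandchildren's generation equally among Elio and Uzoma: €540,000 each.

Saskia: €7,012,000; Yseult: €1,080,000; Elio: €540,000; Uzoma: €540,000; Nikolai: €1,080,000; Jessamy: €1,080,000; Zofia: €1,080,000; Willa: €1,080,000; Ulric: €2,880,000; Kofi: €1,080,000; Reuben: €1,080,000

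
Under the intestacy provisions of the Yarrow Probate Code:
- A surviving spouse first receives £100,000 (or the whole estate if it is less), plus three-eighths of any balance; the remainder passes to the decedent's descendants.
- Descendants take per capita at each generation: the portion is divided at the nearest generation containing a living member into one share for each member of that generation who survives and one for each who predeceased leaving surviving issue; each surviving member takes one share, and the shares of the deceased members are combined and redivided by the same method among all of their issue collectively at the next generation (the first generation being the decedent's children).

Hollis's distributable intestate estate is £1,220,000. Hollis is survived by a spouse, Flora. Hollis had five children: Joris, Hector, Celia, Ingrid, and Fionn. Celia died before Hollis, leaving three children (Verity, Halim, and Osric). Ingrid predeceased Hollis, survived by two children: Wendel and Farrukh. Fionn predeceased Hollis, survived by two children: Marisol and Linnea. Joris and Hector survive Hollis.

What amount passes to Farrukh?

Flora first takes £100,000, leaving a balance of £1,120,000. Flora then takes three-eighths of the balance (£420,000), for a total of £520,000. The remaining £700,000 passes to the descendants.
The descendants' portion (£700,000) is divided at the children's generation into 5 shares of £140,000. Joris and Hector each take £140,000. The 3 shares of the deceased (Celia, Ingrid, and Fionn) are combined into a pool of £420,000.
That pool (£420,000) is divided at the grandchildren's generation equally among Verity, Halim, Osric, Wendel, Farrukh, Marisol, and Linnea: £60,000 each.

Farrukh receives £60,000.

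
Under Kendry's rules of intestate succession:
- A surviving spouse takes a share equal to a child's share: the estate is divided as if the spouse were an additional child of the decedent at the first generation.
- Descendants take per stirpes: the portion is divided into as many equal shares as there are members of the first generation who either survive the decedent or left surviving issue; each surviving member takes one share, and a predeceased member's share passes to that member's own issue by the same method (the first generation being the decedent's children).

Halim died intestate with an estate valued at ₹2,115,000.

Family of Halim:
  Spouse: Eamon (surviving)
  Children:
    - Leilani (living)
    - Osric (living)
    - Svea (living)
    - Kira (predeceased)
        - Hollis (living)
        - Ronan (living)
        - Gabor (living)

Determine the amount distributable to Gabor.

The spouse counts as an additional share at the children's level, so there are 5 primary shares of ₹423,000. Eamon takes one such share (₹423,000).
The children's combined portion (₹1,692,000) is divided into 4 shares of ₹423,000: Leilani, Osric, and Svea each take ₹423,000; Kira's ₹423,000 share passes to Kira's issue.
Kira's share (₹423,000) is divided into 3 shares of ₹141,000: Hollis, Ronan, and Gabor each take ₹141,000.

Gabor receives ₹141,000.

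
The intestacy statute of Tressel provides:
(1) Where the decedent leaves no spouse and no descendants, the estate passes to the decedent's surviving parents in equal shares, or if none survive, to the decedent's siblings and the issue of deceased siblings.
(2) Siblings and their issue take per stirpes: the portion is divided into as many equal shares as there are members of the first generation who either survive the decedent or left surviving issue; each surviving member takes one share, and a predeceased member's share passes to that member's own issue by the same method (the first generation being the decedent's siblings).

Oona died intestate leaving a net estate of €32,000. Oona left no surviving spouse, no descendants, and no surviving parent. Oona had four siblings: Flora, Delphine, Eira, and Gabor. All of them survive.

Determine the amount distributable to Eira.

Eira receives €8,000.

The entire €32,000 passes to the siblings and their issue.
That amount (€32,000) is divided into 4 shares of €8,000: Flora, Delphine, Eira, and Gabor each take €8,000.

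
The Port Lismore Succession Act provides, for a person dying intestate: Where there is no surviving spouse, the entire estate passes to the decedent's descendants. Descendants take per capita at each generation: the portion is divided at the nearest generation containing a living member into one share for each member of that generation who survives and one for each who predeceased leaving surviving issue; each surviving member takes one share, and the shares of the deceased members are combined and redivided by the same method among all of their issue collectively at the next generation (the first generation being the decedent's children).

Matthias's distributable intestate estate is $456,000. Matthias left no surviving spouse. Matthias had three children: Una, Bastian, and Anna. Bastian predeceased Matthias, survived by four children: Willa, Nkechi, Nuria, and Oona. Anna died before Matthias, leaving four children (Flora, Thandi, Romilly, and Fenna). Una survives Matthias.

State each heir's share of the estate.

The entire $456,000 passes to the descendants.
That amount ($456,000) is divided at the children's generation into 3 shares of $152,000. Una takes $152,000. The 2 shares of the deceased (Bastian and Anna) are combined into a pool of $304,000.
That pool ($304,000) is divided at the grandchildren's generation equally among Willa, Nkechi, Nuria, Oona, Flora, Thandi, Romilly, and Fenna: $38,000 each.

Una: $152,000; Willa: $38,000; Nkechi: $38,000; Nuria: $38,000; Oona: $38,000; Flora: $38,000; Thandi: $38,000; Romilly: $38,000; Fenna: $38,000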